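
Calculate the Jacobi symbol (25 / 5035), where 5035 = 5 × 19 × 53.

0

Reciprocity: 25 ≡ 1 and 5035 ≡ 3 (mod 4), so (25/5035) = +(5035/25).
Reduce top mod 25: now compute (10/25).
Pull out 2: since 25 ≡ 1 (mod 8), (2/25) = +1.
Reciprocity: 5 ≡ 1 and 25 ≡ 1 (mod 4), so (5/25) = +(25/5).
Reduce top mod 5: now compute (0/5).
Top reduces to 0: gcd > 1, so the symbol is 0.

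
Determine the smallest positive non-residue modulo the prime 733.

2

(2/733) = −1, so 2 is the smallest positive non-residue mod 733.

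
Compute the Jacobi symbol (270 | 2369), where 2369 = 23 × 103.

-1

Pull out 2: since 2369 ≡ 1 (mod 8), (2/2369) = +1.
Reciprocity: 135 ≡ 3 and 2369 ≡ 1 (mod 4), so (135/2369) = +(2369/135).
Reduce top mod 135: now compute (74/135).
Pull out 2: since 135 ≡ 7 (mod 8), (2/135) = +1.
Reciprocity: 37 ≡ 1 and 135 ≡ 3 (mod 4), so (37/135) = +(135/37).
Reduce top mod 37: now compute (24/37).
Pull out 2^3: since 37 ≡ 5 (mod 8), (2/37) = -1, so (2/37)^3 = -1.
Reciprocity: 3 ≡ 3 and 37 ≡ 1 (mod 4), so (3/37) = +(37/3).
Reduce top mod 3: now compute (1/3).
Reached (1/3) = 1. Collecting the sign flips along the way, the symbol is -1.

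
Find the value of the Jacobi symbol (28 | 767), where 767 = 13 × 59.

-1

Pull out 2^2: since 767 ≡ 7 (mod 8), (2/767) = +1, so (2/767)^2 = +1.
Reciprocity: 7 ≡ 3 and 767 ≡ 3 (mod 4), so (7/767) = −(767/7).
Reduce top mod 7: now compute (4/7).
Pull out 2^2: since 7 ≡ 7 (mod 8), (2/7) = +1, so (2/7)^2 = +1.
Reached (1/7) = 1. Collecting the sign flips along the way, the symbol is -1.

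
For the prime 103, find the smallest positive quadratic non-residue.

(2/103) = +1, so 2 is a residue.
(3/103) = −1, so 3 is the smallest positive non-residue mod 103.

3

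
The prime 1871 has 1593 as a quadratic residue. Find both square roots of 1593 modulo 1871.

491, 1380

Since 1871 ≡ 3 (mod 4), a square root of 1593 is 1593^((1871+1)/4) = 1593^468 mod 1871.
Repeated squaring: 1593^2≡573, 1593^4≡904, 1593^8≡1460, 1593^16≡531, 1593^32≡1311, 1593^64≡1143, 1593^128≡491, 1593^256≡1593 (mod 1871).
1593^468 = 1593^(256+128+64+16+4) ≡ 491 (mod 1871).
Check: 491² = 241081 ≡ 1593 (mod 1871). The two roots are 491 and 1380.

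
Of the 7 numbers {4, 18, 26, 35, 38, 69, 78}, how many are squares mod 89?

(4/89) = +1 → QR.
(18/89) = +1 → QR.
(26/89) = -1 → non-residue.
(35/89) = -1 → non-residue.
(38/89) = -1 → non-residue.
(69/89) = +1 → QR.
(78/89) = +1 → QR.
Total quadratic residues among the 7: 4.

4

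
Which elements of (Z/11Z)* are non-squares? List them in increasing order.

Square k = 1,…,5 (k and 11−k give the same square):
1²=1, 2²=4, 3²=9, 4²≡5, 5²≡3 (mod 11).
The residues are {1, 3, 4, 5, 9}; the non-residues are the remaining 5 nonzero classes.

2, 6, 7, 8, 10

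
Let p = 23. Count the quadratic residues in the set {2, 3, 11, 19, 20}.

2

(2/23) = +1 → QR.
(3/23) = +1 → QR.
(11/23) = -1 → non-residue.
(19/23) = -1 → non-residue.
(20/23) = -1 → non-residue.
Total quadratic residues among the 5: 2.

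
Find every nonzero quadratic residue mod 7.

1, 2, 4

Square k = 1,…,3 (k and 7−k give the same square):
1²=1, 2²=4, 3²≡2 (mod 7).
So the quadratic residues mod 7 are {1, 2, 4}.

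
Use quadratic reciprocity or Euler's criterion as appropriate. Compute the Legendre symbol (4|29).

1

Euler's criterion: (4/29) ≡ 4^14 (mod 29).
4^2 ≡ 16 (mod 29)
4^4 ≡ 24 (mod 29)
4^8 ≡ 25 (mod 29)
4^14 = 4^(8+4+2) ≡ 1 (mod 29).
Result is 1, so (4/29) = 1.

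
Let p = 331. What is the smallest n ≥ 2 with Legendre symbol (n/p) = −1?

(2/331) = −1, so 2 is the smallest positive non-residue mod 331.

2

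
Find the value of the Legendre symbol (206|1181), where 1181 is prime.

1

Pull out 2: since 1181 ≡ 5 (mod 8), (2/1181) = -1.
Reciprocity: 103 ≡ 3 and 1181 ≡ 1 (mod 4), so (103/1181) = +(1181/103).
Reduce top mod 103: now compute (48/103).
Pull out 2^4: since 103 ≡ 7 (mod 8), (2/103) = +1, so (2/103)^4 = +1.
Reciprocity: 3 ≡ 3 and 103 ≡ 3 (mod 4), so (3/103) = −(103/3).
Reduce top mod 3: now compute (1/3).
Reached (1/3) = 1. Collecting the sign flips along the way, the symbol is +1.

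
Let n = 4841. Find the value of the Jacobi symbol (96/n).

-1

Pull out 2^5: since 4841 ≡ 1 (mod 8), (2/4841) = +1, so (2/4841)^5 = +1.
Reciprocity: 3 ≡ 3 and 4841 ≡ 1 (mod 4), so (3/4841) = +(4841/3).
Reduce top mod 3: now compute (2/3).
Pull out 2: since 3 ≡ 3 (mod 8), (2/3) = -1.
Reached (1/3) = 1. Collecting the sign flips along the way, the symbol is -1.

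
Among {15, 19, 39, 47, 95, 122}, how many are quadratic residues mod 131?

(15/131) = +1 → QR.
(19/131) = -1 → non-residue.
(39/131) = +1 → QR.
(47/131) = -1 → non-residue.
(95/131) = -1 → non-residue.
(122/131) = -1 → non-residue.
Total quadratic residues among the 6: 2.

2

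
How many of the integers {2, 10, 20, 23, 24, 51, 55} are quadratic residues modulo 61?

(2/61) = -1 → non-residue.
(10/61) = -1 → non-residue.
(20/61) = +1 → QR.
(23/61) = -1 → non-residue.
(24/61) = -1 → non-residue.
(51/61) = -1 → non-residue.
(55/61) = -1 → non-residue.
Total quadratic residues among the 7: 1.

1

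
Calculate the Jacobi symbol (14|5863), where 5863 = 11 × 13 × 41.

-1

Pull out 2: since 5863 ≡ 7 (mod 8), (2/5863) = +1.
Reciprocity: 7 ≡ 3 and 5863 ≡ 3 (mod 4), so (7/5863) = −(5863/7).
Reduce top mod 7: now compute (4/7).
Pull out 2^2: since 7 ≡ 7 (mod 8), (2/7) = +1, so (2/7)^2 = +1.
Reached (1/7) = 1. Collecting the sign flips along the way, the symbol is -1.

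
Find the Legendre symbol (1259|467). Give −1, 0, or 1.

1

First reduce: 1259 ≡ 325 (mod 467).
Reciprocity: 325 ≡ 1 and 467 ≡ 3 (mod 4), so (325/467) = +(467/325).
Reduce top mod 325: now compute (142/325).
Pull out 2: since 325 ≡ 5 (mod 8), (2/325) = -1.
Reciprocity: 71 ≡ 3 and 325 ≡ 1 (mod 4), so (71/325) = +(325/71).
Reduce top mod 71: now compute (41/71).
Reciprocity: 41 ≡ 1 and 71 ≡ 3 (mod 4), so (41/71) = +(71/41).
Reduce top mod 41: now compute (30/41).
Pull out 2: since 41 ≡ 1 (mod 8), (2/41) = +1.
Reciprocity: 15 ≡ 3 and 41 ≡ 1 (mod 4), so (15/41) = +(41/15).
Reduce top mod 15: now compute (11/15).
Reciprocity: 11 ≡ 3 and 15 ≡ 3 (mod 4), so (11/15) = −(15/11).
Reduce top mod 11: now compute (4/11).
Pull out 2^2: since 11 ≡ 3 (mod 8), (2/11) = -1, so (2/11)^2 = +1.
Reached (1/11) = 1. Collecting the sign flips along the way, the symbol is +1.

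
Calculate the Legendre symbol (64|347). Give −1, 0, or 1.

1

Pull out 2^6: since 347 ≡ 3 (mod 8), (2/347) = -1, so (2/347)^6 = +1.
Reached (1/347) = 1. Collecting the sign flips along the way, the symbol is +1.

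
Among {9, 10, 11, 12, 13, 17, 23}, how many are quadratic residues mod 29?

3

(9/29) = +1 → QR.
(10/29) = -1 → non-residue.
(11/29) = -1 → non-residue.
(12/29) = -1 → non-residue.
(13/29) = +1 → QR.
(17/29) = -1 → non-residue.
(23/29) = +1 → QR.
Total quadratic residues among the 7: 3.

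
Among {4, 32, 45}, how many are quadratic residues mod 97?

(4/97) = +1 → QR.
(32/97) = +1 → QR.
(45/97) = -1 → non-residue.
Total quadratic residues among the 3: 2.

2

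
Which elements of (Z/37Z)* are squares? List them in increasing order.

1, 3, 4, 7, 9, 10, 11, 12, 16, 21, 25, 26, 27, 28, 30, 33, 34, 36

Square k = 1,…,18 (k and 37−k give the same square):
1²=1, 2²=4, 3²=9, 4²=16, 5²=25, 6²=36, 7²≡12, 8²≡27, 9²≡7, 10²≡26, 11²≡10, 12²≡33, 13²≡21, 14²≡11, 15²≡3, 16²≡34, 17²≡30, 18²≡28 (mod 37).
So the quadratic residues mod 37 are {1, 3, 4, 7, 9, 10, 11, 12, 16, 21, 25, 26, 27, 28, 30, 33, 34, 36}.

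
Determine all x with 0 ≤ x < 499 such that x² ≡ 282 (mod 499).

198, 301

Since 499 ≡ 3 (mod 4), a square root of 282 is 282^((499+1)/4) = 282^125 mod 499.
Repeated squaring: 282^2≡183, 282^4≡56, 282^8≡142, 282^16≡204, 282^32≡199, 282^64≡180 (mod 499).
282^125 = 282^(64+32+16+8+4+1) ≡ 198 (mod 499).
Check: 198² = 39204 ≡ 282 (mod 499). The two roots are 198 and 301.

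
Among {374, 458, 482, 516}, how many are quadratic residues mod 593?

(374/593) = -1 → non-residue.
(458/593) = +1 → QR.
(482/593) = -1 → non-residue.
(516/593) = +1 → QR.
Total quadratic residues among the 4: 2.

2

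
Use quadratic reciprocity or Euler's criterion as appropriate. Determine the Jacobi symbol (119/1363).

Reciprocity: 119 ≡ 3 and 1363 ≡ 3 (mod 4), so (119/1363) = −(1363/119).
Reduce top mod 119: now compute (54/119).
Pull out 2: since 119 ≡ 7 (mod 8), (2/119) = +1.
Reciprocity: 27 ≡ 3 and 119 ≡ 3 (mod 4), so (27/119) = −(119/27).
Reduce top mod 27: now compute (11/27).
Reciprocity: 11 ≡ 3 and 27 ≡ 3 (mod 4), so (11/27) = −(27/11).
Reduce top mod 11: now compute (5/11).
Reciprocity: 5 ≡ 1 and 11 ≡ 3 (mod 4), so (5/11) = +(11/5).
Reduce top mod 5: now compute (1/5).
Reached (1/5) = 1. Collecting the sign flips along the way, the symbol is -1.

-1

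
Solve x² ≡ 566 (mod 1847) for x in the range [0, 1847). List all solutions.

Since 1847 ≡ 3 (mod 4), a square root of 566 is 566^((1847+1)/4) = 566^462 mod 1847.
Repeated squaring: 566^2≡825, 566^4≡929, 566^8≡492, 566^16≡107, 566^32≡367, 566^64≡1705, 566^128≡1694, 566^256≡1245 (mod 1847).
566^462 = 566^(256+128+64+8+4+2) ≡ 99 (mod 1847).
Check: 99² = 9801 ≡ 566 (mod 1847). The two roots are 99 and 1748.

99, 1748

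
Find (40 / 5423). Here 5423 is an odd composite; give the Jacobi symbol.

-1

Pull out 2^3: since 5423 ≡ 7 (mod 8), (2/5423) = +1, so (2/5423)^3 = +1.
Reciprocity: 5 ≡ 1 and 5423 ≡ 3 (mod 4), so (5/5423) = +(5423/5).
Reduce top mod 5: now compute (3/5).
Reciprocity: 3 ≡ 3 and 5 ≡ 1 (mod 4), so (3/5) = +(5/3).
Reduce top mod 3: now compute (2/3).
Pull out 2: since 3 ≡ 3 (mod 8), (2/3) = -1.
Reached (1/3) = 1. Collecting the sign flips along the way, the symbol is -1.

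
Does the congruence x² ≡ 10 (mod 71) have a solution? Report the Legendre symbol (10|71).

Euler's criterion: (10/71) ≡ 10^35 (mod 71).
10^2 ≡ 29 (mod 71)
10^4 ≡ 60 (mod 71)
10^8 ≡ 50 (mod 71)
10^16 ≡ 15 (mod 71)
10^32 ≡ 12 (mod 71)
10^35 = 10^(32+2+1) ≡ 1 (mod 71).
Result is 1, so (10/71) = 1.

1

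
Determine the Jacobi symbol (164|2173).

0

Pull out 2^2: since 2173 ≡ 5 (mod 8), (2/2173) = -1, so (2/2173)^2 = +1.
Reciprocity: 41 ≡ 1 and 2173 ≡ 1 (mod 4), so (41/2173) = +(2173/41).
Reduce top mod 41: now compute (0/41).
Top reduces to 0: gcd > 1, so the symbol is 0.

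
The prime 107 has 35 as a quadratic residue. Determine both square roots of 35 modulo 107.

28, 79

Since 107 ≡ 3 (mod 4), a square root of 35 is 35^((107+1)/4) = 35^27 mod 107.
Repeated squaring: 35^2≡48, 35^4≡57, 35^8≡39, 35^16≡23 (mod 107).
35^27 = 35^(16+8+2+1) ≡ 79 (mod 107).
Check: 79² = 6241 ≡ 35 (mod 107). The two roots are 28 and 79.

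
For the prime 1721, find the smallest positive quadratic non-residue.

3

(2/1721) = +1, so 2 is a residue.
(3/1721) = −1, so 3 is the smallest positive non-residue mod 1721.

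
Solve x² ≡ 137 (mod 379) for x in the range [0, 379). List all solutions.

Since 379 ≡ 3 (mod 4), a square root of 137 is 137^((379+1)/4) = 137^95 mod 379.
Repeated squaring: 137^2≡198, 137^4≡167, 137^8≡222, 137^16≡14, 137^32≡196, 137^64≡137 (mod 379).
137^95 = 137^(64+16+8+4+2+1) ≡ 196 (mod 379).
Check: 196² = 38416 ≡ 137 (mod 379). The two roots are 183 and 196.

183, 196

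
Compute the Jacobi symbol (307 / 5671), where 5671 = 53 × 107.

Reciprocity: 307 ≡ 3 and 5671 ≡ 3 (mod 4), so (307/5671) = −(5671/307).
Reduce top mod 307: now compute (145/307).
Reciprocity: 145 ≡ 1 and 307 ≡ 3 (mod 4), so (145/307) = +(307/145).
Reduce top mod 145: now compute (17/145).
Reciprocity: 17 ≡ 1 and 145 ≡ 1 (mod 4), so (17/145) = +(145/17).
Reduce top mod 17: now compute (9/17).
Reciprocity: 9 ≡ 1 and 17 ≡ 1 (mod 4), so (9/17) = +(17/9).
Reduce top mod 9: now compute (8/9).
Pull out 2^3: since 9 ≡ 1 (mod 8), (2/9) = +1, so (2/9)^3 = +1.
Reached (1/9) = 1. Collecting the sign flips along the way, the symbol is -1.

-1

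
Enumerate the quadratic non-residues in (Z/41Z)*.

3 6 7 11 12 13 14 15 17 19 22 24 26 27 28 29 30 34 35 38

Square k = 1,…,20 (k and 41−k give the same square):
1²=1, 2²=4, 3²=9, 4²=16, 5²=25, 6²=36, 7²≡8, 8²≡23, 9²≡40, 10²≡18, 11²≡39, 12²≡21, 13²≡5, 14²≡32, 15²≡20, 16²≡10, 17²≡2, 18²≡37, 19²≡33, 20²≡31 (mod 41).
The residues are {1, 2, 4, 5, 8, 9, 10, 16, 18, 20, 21, 23, 25, 31, 32, 33, 36, 37, 39, 40}; the non-residues are the remaining 20 nonzero classes.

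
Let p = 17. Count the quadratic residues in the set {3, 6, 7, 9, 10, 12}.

(3/17) = -1 → non-residue.
(6/17) = -1 → non-residue.
(7/17) = -1 → non-residue.
(9/17) = +1 → QR.
(10/17) = -1 → non-residue.
(12/17) = -1 → non-residue.
Total quadratic residues among the 6: 1.

1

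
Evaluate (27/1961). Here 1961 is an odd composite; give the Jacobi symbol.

Reciprocity: 27 ≡ 3 and 1961 ≡ 1 (mod 4), so (27/1961) = +(1961/27).
Reduce top mod 27: now compute (17/27).
Reciprocity: 17 ≡ 1 and 27 ≡ 3 (mod 4), so (17/27) = +(27/17).
Reduce top mod 17: now compute (10/17).
Pull out 2: since 17 ≡ 1 (mod 8), (2/17) = +1.
Reciprocity: 5 ≡ 1 and 17 ≡ 1 (mod 4), so (5/17) = +(17/5).
Reduce top mod 5: now compute (2/5).
Pull out 2: since 5 ≡ 5 (mod 8), (2/5) = -1.
Reached (1/5) = 1. Collecting the sign flips along the way, the symbol is -1.

-1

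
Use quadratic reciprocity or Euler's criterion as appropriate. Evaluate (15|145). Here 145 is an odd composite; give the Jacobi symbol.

0

Reciprocity: 15 ≡ 3 and 145 ≡ 1 (mod 4), so (15/145) = +(145/15).
Reduce top mod 15: now compute (10/15).
Pull out 2: since 15 ≡ 7 (mod 8), (2/15) = +1.
Reciprocity: 5 ≡ 1 and 15 ≡ 3 (mod 4), so (5/15) = +(15/5).
Reduce top mod 5: now compute (0/5).
Top reduces to 0: gcd > 1, so the symbol is 0.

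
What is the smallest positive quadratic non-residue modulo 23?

5

(2/23) = +1, so 2 is a residue.
(3/23) = +1, so 3 is a residue.
(4/23) = +1, so 4 is a residue.
(5/23) = −1, so 5 is the smallest positive non-residue mod 23.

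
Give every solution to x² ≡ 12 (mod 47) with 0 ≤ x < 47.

23, 24

Since 47 ≡ 3 (mod 4), a square root of 12 is 12^((47+1)/4) = 12^12 mod 47.
Repeated squaring: 12^2≡3, 12^4≡9, 12^8≡34 (mod 47).
12^12 = 12^(8+4) ≡ 24 (mod 47).
Check: 24² = 576 ≡ 12 (mod 47). The two roots are 23 and 24.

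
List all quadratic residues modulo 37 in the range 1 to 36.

Square k = 1,…,18 (k and 37−k give the same square):
1²=1, 2²=4, 3²=9, 4²=16, 5²=25, 6²=36, 7²≡12, 8²≡27, 9²≡7, 10²≡26, 11²≡10, 12²≡33, 13²≡21, 14²≡11, 15²≡3, 16²≡34, 17²≡30, 18²≡28 (mod 37).
So the quadratic residues mod 37 are {1, 3, 4, 7, 9, 10, 11, 12, 16, 21, 25, 26, 27, 28, 30, 33, 34, 36}.

1, 3, 4, 7, 9, 10, 11, 12, 16, 21, 25, 26, 27, 28, 30, 33, 34, 36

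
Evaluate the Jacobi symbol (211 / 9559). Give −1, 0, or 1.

Reciprocity: 211 ≡ 3 and 9559 ≡ 3 (mod 4), so (211/9559) = −(9559/211).
Reduce top mod 211: now compute (64/211).
Pull out 2^6: since 211 ≡ 3 (mod 8), (2/211) = -1, so (2/211)^6 = +1.
Reached (1/211) = 1. Collecting the sign flips along the way, the symbol is -1.

-1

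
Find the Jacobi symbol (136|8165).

1

Pull out 2^3: since 8165 ≡ 5 (mod 8), (2/8165) = -1, so (2/8165)^3 = -1.
Reciprocity: 17 ≡ 1 and 8165 ≡ 1 (mod 4), so (17/8165) = +(8165/17).
Reduce top mod 17: now compute (5/17).
Reciprocity: 5 ≡ 1 and 17 ≡ 1 (mod 4), so (5/17) = +(17/5).
Reduce top mod 5: now compute (2/5).
Pull out 2: since 5 ≡ 5 (mod 8), (2/5) = -1.
Reached (1/5) = 1. Collecting the sign flips along the way, the symbol is +1.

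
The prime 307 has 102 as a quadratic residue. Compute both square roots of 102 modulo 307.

Since 307 ≡ 3 (mod 4), a square root of 102 is 102^((307+1)/4) = 102^77 mod 307.
Repeated squaring: 102^2≡273, 102^4≡235, 102^8≡272, 102^16≡304, 102^32≡9, 102^64≡81 (mod 307).
102^77 = 102^(64+8+4+1) ≡ 114 (mod 307).
Check: 114² = 12996 ≡ 102 (mod 307). The two roots are 114 and 193.

114, 193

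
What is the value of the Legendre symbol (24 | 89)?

Euler's criterion: (24/89) ≡ 24^44 (mod 89).
24^2 ≡ 42 (mod 89)
24^4 ≡ 73 (mod 89)
24^8 ≡ 78 (mod 89)
24^16 ≡ 32 (mod 89)
24^32 ≡ 45 (mod 89)
24^44 = 24^(32+8+4) ≡ 88 (mod 89).
Result is 88 ≡ −1, so (24/89) = −1.

-1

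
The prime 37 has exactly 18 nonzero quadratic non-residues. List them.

2, 5, 6, 8, 13, 14, 15, 17, 18, 19, 20, 22, 23, 24, 29, 31, 32, 35

Square k = 1,…,18 (k and 37−k give the same square):
1²=1, 2²=4, 3²=9, 4²=16, 5²=25, 6²=36, 7²≡12, 8²≡27, 9²≡7, 10²≡26, 11²≡10, 12²≡33, 13²≡21, 14²≡11, 15²≡3, 16²≡34, 17²≡30, 18²≡28 (mod 37).
The residues are {1, 3, 4, 7, 9, 10, 11, 12, 16, 21, 25, 26, 27, 28, 30, 33, 34, 36}; the non-residues are the remaining 18 nonzero classes.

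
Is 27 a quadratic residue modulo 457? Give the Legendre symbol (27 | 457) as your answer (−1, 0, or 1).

Reciprocity: 27 ≡ 3 and 457 ≡ 1 (mod 4), so (27/457) = +(457/27).
Reduce top mod 27: now compute (25/27).
Reciprocity: 25 ≡ 1 and 27 ≡ 3 (mod 4), so (25/27) = +(27/25).
Reduce top mod 25: now compute (2/25).
Pull out 2: since 25 ≡ 1 (mod 8), (2/25) = +1.
Reached (1/25) = 1. Collecting the sign flips along the way, the symbol is +1.

1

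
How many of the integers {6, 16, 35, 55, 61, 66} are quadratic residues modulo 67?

4

(6/67) = +1 → QR.
(16/67) = +1 → QR.
(35/67) = +1 → QR.
(55/67) = +1 → QR.
(61/67) = -1 → non-residue.
(66/67) = -1 → non-residue.
Total quadratic residues among the 6: 4.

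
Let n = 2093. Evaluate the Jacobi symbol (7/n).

0

Reciprocity: 7 ≡ 3 and 2093 ≡ 1 (mod 4), so (7/2093) = +(2093/7).
Reduce top mod 7: now compute (0/7).
Top reduces to 0: gcd > 1, so the symbol is 0.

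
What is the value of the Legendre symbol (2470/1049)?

First reduce: 2470 ≡ 372 (mod 1049).
Pull out 2^2: since 1049 ≡ 1 (mod 8), (2/1049) = +1, so (2/1049)^2 = +1.
Reciprocity: 93 ≡ 1 and 1049 ≡ 1 (mod 4), so (93/1049) = +(1049/93).
Reduce top mod 93: now compute (26/93).
Pull out 2: since 93 ≡ 5 (mod 8), (2/93) = -1.
Reciprocity: 13 ≡ 1 and 93 ≡ 1 (mod 4), so (13/93) = +(93/13).
Reduce top mod 13: now compute (2/13).
Pull out 2: since 13 ≡ 5 (mod 8), (2/13) = -1.
Reached (1/13) = 1. Collecting the sign flips along the way, the symbol is +1.

1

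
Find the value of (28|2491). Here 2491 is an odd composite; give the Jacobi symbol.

1

Pull out 2^2: since 2491 ≡ 3 (mod 8), (2/2491) = -1, so (2/2491)^2 = +1.
Reciprocity: 7 ≡ 3 and 2491 ≡ 3 (mod 4), so (7/2491) = −(2491/7).
Reduce top mod 7: now compute (6/7).
Pull out 2: since 7 ≡ 7 (mod 8), (2/7) = +1.
Reciprocity: 3 ≡ 3 and 7 ≡ 3 (mod 4), so (3/7) = −(7/3).
Reduce top mod 3: now compute (1/3).
Reached (1/3) = 1. Collecting the sign flips along the way, the symbol is +1.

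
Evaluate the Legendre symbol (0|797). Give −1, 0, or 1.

Top reduces to 0: gcd > 1, so the symbol is 0.

0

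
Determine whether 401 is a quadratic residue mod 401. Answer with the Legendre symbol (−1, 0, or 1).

0

First reduce: 401 ≡ 0 (mod 401).
Top reduces to 0: gcd > 1, so the symbol is 0.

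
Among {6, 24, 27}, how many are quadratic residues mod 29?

2

(6/29) = +1 → QR.
(24/29) = +1 → QR.
(27/29) = -1 → non-residue.
Total quadratic residues among the 3: 2.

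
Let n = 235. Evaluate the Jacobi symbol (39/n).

Reciprocity: 39 ≡ 3 and 235 ≡ 3 (mod 4), so (39/235) = −(235/39).
Reduce top mod 39: now compute (1/39).
Reached (1/39) = 1. Collecting the sign flips along the way, the symbol is -1.

-1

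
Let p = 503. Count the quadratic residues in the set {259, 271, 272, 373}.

(259/503) = -1 → non-residue.
(271/503) = +1 → QR.
(272/503) = -1 → non-residue.
(373/503) = +1 → QR.
Total quadratic residues among the 4: 2.

2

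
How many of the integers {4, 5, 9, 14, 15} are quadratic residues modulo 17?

3

(4/17) = +1 → QR.
(5/17) = -1 → non-residue.
(9/17) = +1 → QR.
(14/17) = -1 → non-residue.
(15/17) = +1 → QR.
Total quadratic residues among the 5: 3.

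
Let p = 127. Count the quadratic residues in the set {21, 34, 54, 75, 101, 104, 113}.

(21/127) = +1 → QR.
(34/127) = +1 → QR.
(54/127) = -1 → non-residue.
(75/127) = -1 → non-residue.
(101/127) = -1 → non-residue.
(104/127) = +1 → QR.
(113/127) = +1 → QR.
Total quadratic residues among the 7: 4.

4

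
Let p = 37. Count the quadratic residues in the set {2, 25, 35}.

(2/37) = -1 → non-residue.
(25/37) = +1 → QR.
(35/37) = -1 → non-residue.
Total quadratic residues among the 3: 1.

1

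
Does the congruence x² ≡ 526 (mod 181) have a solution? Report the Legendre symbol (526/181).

First reduce: 526 ≡ 164 (mod 181).
Pull out 2^2: since 181 ≡ 5 (mod 8), (2/181) = -1, so (2/181)^2 = +1.
Reciprocity: 41 ≡ 1 and 181 ≡ 1 (mod 4), so (41/181) = +(181/41).
Reduce top mod 41: now compute (17/41).
Reciprocity: 17 ≡ 1 and 41 ≡ 1 (mod 4), so (17/41) = +(41/17).
Reduce top mod 17: now compute (7/17).
Reciprocity: 7 ≡ 3 and 17 ≡ 1 (mod 4), so (7/17) = +(17/7).
Reduce top mod 7: now compute (3/7).
Reciprocity: 3 ≡ 3 and 7 ≡ 3 (mod 4), so (3/7) = −(7/3).
Reduce top mod 3: now compute (1/3).
Reached (1/3) = 1. Collecting the sign flips along the way, the symbol is -1.

-1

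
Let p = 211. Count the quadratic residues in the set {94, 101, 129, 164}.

(94/211) = -1 → non-residue.
(101/211) = +1 → QR.
(129/211) = -1 → non-residue.
(164/211) = -1 → non-residue.
Total quadratic residues among the 4: 1.

1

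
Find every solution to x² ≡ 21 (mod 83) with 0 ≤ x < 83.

Since 83 ≡ 3 (mod 4), a square root of 21 is 21^((83+1)/4) = 21^21 mod 83.
Repeated squaring: 21^2≡26, 21^4≡12, 21^8≡61, 21^16≡69 (mod 83).
21^21 = 21^(16+4+1) ≡ 41 (mod 83).
Check: 41² = 1681 ≡ 21 (mod 83). The two roots are 41 and 42.

41, 42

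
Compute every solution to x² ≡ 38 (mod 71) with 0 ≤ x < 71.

Since 71 ≡ 3 (mod 4), a square root of 38 is 38^((71+1)/4) = 38^18 mod 71.
Repeated squaring: 38^2≡24, 38^4≡8, 38^8≡64, 38^16≡49 (mod 71).
38^18 = 38^(16+2) ≡ 40 (mod 71).
Check: 40² = 1600 ≡ 38 (mod 71). The two roots are 31 and 40.

31, 40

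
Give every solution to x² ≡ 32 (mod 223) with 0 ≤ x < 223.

Since 223 ≡ 3 (mod 4), a square root of 32 is 32^((223+1)/4) = 32^56 mod 223.
Repeated squaring: 32^2≡132, 32^4≡30, 32^8≡8, 32^16≡64, 32^32≡82 (mod 223).
32^56 = 32^(32+16+8) ≡ 60 (mod 223).
Check: 60² = 3600 ≡ 32 (mod 223). The two roots are 60 and 163.

60, 163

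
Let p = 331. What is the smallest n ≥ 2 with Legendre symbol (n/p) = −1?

2

(2/331) = −1, so 2 is the smallest positive non-residue mod 331.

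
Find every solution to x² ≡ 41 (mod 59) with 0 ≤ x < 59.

10, 49

Since 59 ≡ 3 (mod 4), a square root of 41 is 41^((59+1)/4) = 41^15 mod 59.
Repeated squaring: 41^2≡29, 41^4≡15, 41^8≡48 (mod 59).
41^15 = 41^(8+4+2+1) ≡ 49 (mod 59).
Check: 49² = 2401 ≡ 41 (mod 59). The two roots are 10 and 49.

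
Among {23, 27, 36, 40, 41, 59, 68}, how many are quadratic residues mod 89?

3

(23/89) = -1 → non-residue.
(27/89) = -1 → non-residue.
(36/89) = +1 → QR.
(40/89) = +1 → QR.
(41/89) = -1 → non-residue.
(59/89) = -1 → non-residue.
(68/89) = +1 → QR.
Total quadratic residues among the 7: 3.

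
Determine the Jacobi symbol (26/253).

1

Pull out 2: since 253 ≡ 5 (mod 8), (2/253) = -1.
Reciprocity: 13 ≡ 1 and 253 ≡ 1 (mod 4), so (13/253) = +(253/13).
Reduce top mod 13: now compute (6/13).
Pull out 2: since 13 ≡ 5 (mod 8), (2/13) = -1.
Reciprocity: 3 ≡ 3 and 13 ≡ 1 (mod 4), so (3/13) = +(13/3).
Reduce top mod 3: now compute (1/3).
Reached (1/3) = 1. Collecting the sign flips along the way, the symbol is +1.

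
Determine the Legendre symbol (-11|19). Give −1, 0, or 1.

-1

Euler's criterion: (-11/19) ≡ 8^9 (mod 19).
8^2 ≡ 7 (mod 19)
8^4 ≡ 11 (mod 19)
8^8 ≡ 7 (mod 19)
8^9 = 8^(8+1) ≡ 18 (mod 19).
Result is 18 ≡ −1, so (-11/19) = −1.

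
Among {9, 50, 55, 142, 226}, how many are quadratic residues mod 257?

(9/257) = +1 → QR.
(50/257) = +1 → QR.
(55/257) = -1 → non-residue.
(142/257) = -1 → non-residue.
(226/257) = +1 → QR.
Total quadratic residues among the 5: 3.

3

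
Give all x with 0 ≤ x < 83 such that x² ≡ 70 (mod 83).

30, 53

Since 83 ≡ 3 (mod 4), a square root of 70 is 70^((83+1)/4) = 70^21 mod 83.
Repeated squaring: 70^2≡3, 70^4≡9, 70^8≡81, 70^16≡4 (mod 83).
70^21 = 70^(16+4+1) ≡ 30 (mod 83).
Check: 30² = 900 ≡ 70 (mod 83). The two roots are 30 and 53.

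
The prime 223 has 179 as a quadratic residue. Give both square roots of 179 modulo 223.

25, 198

Since 223 ≡ 3 (mod 4), a square root of 179 is 179^((223+1)/4) = 179^56 mod 223.
Repeated squaring: 179^2≡152, 179^4≡135, 179^8≡162, 179^16≡153, 179^32≡217 (mod 223).
179^56 = 179^(32+16+8) ≡ 25 (mod 223).
Check: 25² = 625 ≡ 179 (mod 223). The two roots are 25 and 198.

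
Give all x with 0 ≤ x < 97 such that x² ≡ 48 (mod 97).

97 ≡ 1 (mod 4), so we find a root by search.
Trying successive values, 40² = 1600 ≡ 48 (mod 97). The other root is 97 − 40 = 57.

40, 57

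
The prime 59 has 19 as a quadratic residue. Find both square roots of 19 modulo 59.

14, 45

Since 59 ≡ 3 (mod 4), a square root of 19 is 19^((59+1)/4) = 19^15 mod 59.
Repeated squaring: 19^2≡7, 19^4≡49, 19^8≡41 (mod 59).
19^15 = 19^(8+4+2+1) ≡ 45 (mod 59).
Check: 45² = 2025 ≡ 19 (mod 59). The two roots are 14 and 45.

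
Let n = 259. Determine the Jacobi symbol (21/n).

0

Reciprocity: 21 ≡ 1 and 259 ≡ 3 (mod 4), so (21/259) = +(259/21).
Reduce top mod 21: now compute (7/21).
Reciprocity: 7 ≡ 3 and 21 ≡ 1 (mod 4), so (7/21) = +(21/7).
Reduce top mod 7: now compute (0/7).
Top reduces to 0: gcd > 1, so the symbol is 0.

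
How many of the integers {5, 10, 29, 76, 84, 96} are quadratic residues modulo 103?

2

(5/103) = -1 → non-residue.
(10/103) = -1 → non-residue.
(29/103) = +1 → QR.
(76/103) = +1 → QR.
(84/103) = -1 → non-residue.
(96/103) = -1 → non-residue.
Total quadratic residues among the 6: 2.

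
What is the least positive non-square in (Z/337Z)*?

(2/337) = +1, so 2 is a residue.
(3/337) = +1, so 3 is a residue.
(4/337) = +1, so 4 is a residue.
(5/337) = −1, so 5 is the smallest positive non-residue mod 337.

5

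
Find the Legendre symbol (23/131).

Reciprocity: 23 ≡ 3 and 131 ≡ 3 (mod 4), so (23/131) = −(131/23).
Reduce top mod 23: now compute (16/23).
Pull out 2^4: since 23 ≡ 7 (mod 8), (2/23) = +1, so (2/23)^4 = +1.
Reached (1/23) = 1. Collecting the sign flips along the way, the symbol is -1.

-1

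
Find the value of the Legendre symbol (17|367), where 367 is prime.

Euler's criterion: (17/367) ≡ 17^183 (mod 367).
17^2 ≡ 289 (mod 367)
17^4 ≡ 212 (mod 367)
17^8 ≡ 170 (mod 367)
17^16 ≡ 274 (mod 367)
17^32 ≡ 208 (mod 367)
17^64 ≡ 325 (mod 367)
17^128 ≡ 296 (mod 367)
17^183 = 17^(128+32+16+4+2+1) ≡ 366 (mod 367).
Result is 366 ≡ −1, so (17/367) = −1.

-1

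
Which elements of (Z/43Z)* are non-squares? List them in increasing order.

2, 3, 5, 7, 8, 12, 18, 19, 20, 22, 26, 27, 28, 29, 30, 32, 33, 34, 37, 39, 42

Square k = 1,…,21 (k and 43−k give the same square):
1²=1, 2²=4, 3²=9, 4²=16, 5²=25, 6²=36, 7²≡6, 8²≡21, 9²≡38, 10²≡14, 11²≡35, 12²≡15, 13²≡40, 14²≡24, 15²≡10, 16²≡41, 17²≡31, 18²≡23, 19²≡17, 20²≡13, 21²≡11 (mod 43).
The residues are {1, 4, 6, 9, 10, 11, 13, 14, 15, 16, 17, 21, 23, 24, 25, 31, 35, 36, 38, 40, 41}; the non-residues are the remaining 21 nonzero classes.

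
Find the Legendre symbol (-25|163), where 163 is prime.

-1

Euler's criterion: (-25/163) ≡ 138^81 (mod 163).
138^2 ≡ 136 (mod 163)
138^4 ≡ 77 (mod 163)
138^8 ≡ 61 (mod 163)
138^16 ≡ 135 (mod 163)
138^32 ≡ 132 (mod 163)
138^64 ≡ 146 (mod 163)
138^81 = 138^(64+16+1) ≡ 162 (mod 163).
Result is 162 ≡ −1, so (-25/163) = −1.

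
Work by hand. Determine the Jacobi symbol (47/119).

-1

Reciprocity: 47 ≡ 3 and 119 ≡ 3 (mod 4), so (47/119) = −(119/47).
Reduce top mod 47: now compute (25/47).
Reciprocity: 25 ≡ 1 and 47 ≡ 3 (mod 4), so (25/47) = +(47/25).
Reduce top mod 25: now compute (22/25).
Pull out 2: since 25 ≡ 1 (mod 8), (2/25) = +1.
Reciprocity: 11 ≡ 3 and 25 ≡ 1 (mod 4), so (11/25) = +(25/11).
Reduce top mod 11: now compute (3/11).
Reciprocity: 3 ≡ 3 and 11 ≡ 3 (mod 4), so (3/11) = −(11/3).
Reduce top mod 3: now compute (2/3).
Pull out 2: since 3 ≡ 3 (mod 8), (2/3) = -1.
Reached (1/3) = 1. Collecting the sign flips along the way, the symbol is -1.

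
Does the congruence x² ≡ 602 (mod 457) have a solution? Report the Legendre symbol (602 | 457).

Euler's criterion: (602/457) ≡ 145^228 (mod 457).
145^2 ≡ 3 (mod 457)
145^4 ≡ 9 (mod 457)
145^8 ≡ 81 (mod 457)
145^16 ≡ 163 (mod 457)
145^32 ≡ 63 (mod 457)
145^64 ≡ 313 (mod 457)
145^128 ≡ 171 (mod 457)
145^228 = 145^(128+64+32+4) ≡ 456 (mod 457).
Result is 456 ≡ −1, so (602/457) = −1.

-1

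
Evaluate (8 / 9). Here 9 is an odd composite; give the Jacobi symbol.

1

Pull out 2^3: since 9 ≡ 1 (mod 8), (2/9) = +1, so (2/9)^3 = +1.
Reached (1/9) = 1. Collecting the sign flips along the way, the symbol is +1.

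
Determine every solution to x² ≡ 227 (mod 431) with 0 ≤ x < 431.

33, 398

Since 431 ≡ 3 (mod 4), a square root of 227 is 227^((431+1)/4) = 227^108 mod 431.
Repeated squaring: 227^2≡240, 227^4≡277, 227^8≡11, 227^16≡121, 227^32≡418, 227^64≡169 (mod 431).
227^108 = 227^(64+32+8+4) ≡ 33 (mod 431).
Check: 33² = 1089 ≡ 227 (mod 431). The two roots are 33 and 398.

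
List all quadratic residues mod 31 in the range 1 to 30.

Square k = 1,…,15 (k and 31−k give the same square):
1²=1, 2²=4, 3²=9, 4²=16, 5²=25, 6²≡5, 7²≡18, 8²≡2, 9²≡19, 10²≡7, 11²≡28, 12²≡20, 13²≡14, 14²≡10, 15²≡8 (mod 31).
So the quadratic residues mod 31 are {1, 2, 4, 5, 7, 8, 9, 10, 14, 16, 18, 19, 20, 25, 28}.

1 2 4 5 7 8 9 10 14 16 18 19 20 25 28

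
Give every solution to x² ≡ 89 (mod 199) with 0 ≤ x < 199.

41, 158

Since 199 ≡ 3 (mod 4), a square root of 89 is 89^((199+1)/4) = 89^50 mod 199.
Repeated squaring: 89^2≡160, 89^4≡128, 89^8≡66, 89^16≡177, 89^32≡86 (mod 199).
89^50 = 89^(32+16+2) ≡ 158 (mod 199).
Check: 158² = 24964 ≡ 89 (mod 199). The two roots are 41 and 158.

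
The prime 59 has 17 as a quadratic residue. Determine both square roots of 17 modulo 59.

28, 31

Since 59 ≡ 3 (mod 4), a square root of 17 is 17^((59+1)/4) = 17^15 mod 59.
Repeated squaring: 17^2≡53, 17^4≡36, 17^8≡57 (mod 59).
17^15 = 17^(8+4+2+1) ≡ 28 (mod 59).
Check: 28² = 784 ≡ 17 (mod 59). The two roots are 28 and 31.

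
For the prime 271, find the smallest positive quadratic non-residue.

(2/271) = +1, so 2 is a residue.
(3/271) = −1, so 3 is the smallest positive non-residue mod 271.

3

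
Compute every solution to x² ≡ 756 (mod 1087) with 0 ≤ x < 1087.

350, 737

Since 1087 ≡ 3 (mod 4), a square root of 756 is 756^((1087+1)/4) = 756^272 mod 1087.
Repeated squaring: 756^2≡861, 756^4≡1074, 756^8≡169, 756^16≡299, 756^32≡267, 756^64≡634, 756^128≡853, 756^256≡406 (mod 1087).
756^272 = 756^(256+16) ≡ 737 (mod 1087).
Check: 737² = 543169 ≡ 756 (mod 1087). The two roots are 350 and 737.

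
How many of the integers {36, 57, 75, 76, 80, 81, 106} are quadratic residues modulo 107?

5

(36/107) = +1 → QR.
(57/107) = +1 → QR.
(75/107) = +1 → QR.
(76/107) = +1 → QR.
(80/107) = -1 → non-residue.
(81/107) = +1 → QR.
(106/107) = -1 → non-residue.
Total quadratic residues among the 7: 5.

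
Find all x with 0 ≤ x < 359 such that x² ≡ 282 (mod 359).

118, 241

Since 359 ≡ 3 (mod 4), a square root of 282 is 282^((359+1)/4) = 282^90 mod 359.
Repeated squaring: 282^2≡185, 282^4≡120, 282^8≡40, 282^16≡164, 282^32≡330, 282^64≡123 (mod 359).
282^90 = 282^(64+16+8+2) ≡ 241 (mod 359).
Check: 241² = 58081 ≡ 282 (mod 359). The two roots are 118 and 241.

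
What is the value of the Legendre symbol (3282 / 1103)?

Euler's criterion: (3282/1103) ≡ 1076^551 (mod 1103).
1076^2 ≡ 729 (mod 1103)
1076^4 ≡ 898 (mod 1103)
1076^8 ≡ 111 (mod 1103)
1076^16 ≡ 188 (mod 1103)
1076^32 ≡ 48 (mod 1103)
1076^64 ≡ 98 (mod 1103)
1076^128 ≡ 780 (mod 1103)
1076^256 ≡ 647 (mod 1103)
1076^512 ≡ 572 (mod 1103)
1076^551 = 1076^(512+32+4+2+1) ≡ 1102 (mod 1103).
Result is 1102 ≡ −1, so (3282/1103) = −1.

-1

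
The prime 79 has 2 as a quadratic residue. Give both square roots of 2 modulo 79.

9, 70

Since 79 ≡ 3 (mod 4), a square root of 2 is 2^((79+1)/4) = 2^20 mod 79.
Repeated squaring: 2^2≡4, 2^4≡16, 2^8≡19, 2^16≡45 (mod 79).
2^20 = 2^(16+4) ≡ 9 (mod 79).
Check: 9² = 81 ≡ 2 (mod 79). The two roots are 9 and 70.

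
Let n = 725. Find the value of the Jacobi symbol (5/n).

0

Reciprocity: 5 ≡ 1 and 725 ≡ 1 (mod 4), so (5/725) = +(725/5).
Reduce top mod 5: now compute (0/5).
Top reduces to 0: gcd > 1, so the symbol is 0.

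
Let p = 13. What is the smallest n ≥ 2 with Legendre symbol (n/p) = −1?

(2/13) = −1, so 2 is the smallest positive non-residue mod 13.

2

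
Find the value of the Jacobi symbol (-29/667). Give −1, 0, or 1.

0

First reduce: -29 ≡ 638 (mod 667).
Pull out 2: since 667 ≡ 3 (mod 8), (2/667) = -1.
Reciprocity: 319 ≡ 3 and 667 ≡ 3 (mod 4), so (319/667) = −(667/319).
Reduce top mod 319: now compute (29/319).
Reciprocity: 29 ≡ 1 and 319 ≡ 3 (mod 4), so (29/319) = +(319/29).
Reduce top mod 29: now compute (0/29).
Top reduces to 0: gcd > 1, so the symbol is 0.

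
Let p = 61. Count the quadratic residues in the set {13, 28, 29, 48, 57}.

3

(13/61) = +1 → QR.
(28/61) = -1 → non-residue.
(29/61) = -1 → non-residue.
(48/61) = +1 → QR.
(57/61) = +1 → QR.
Total quadratic residues among the 5: 3.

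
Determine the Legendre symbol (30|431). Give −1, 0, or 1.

Euler's criterion: (30/431) ≡ 30^215 (mod 431).
30^2 ≡ 38 (mod 431)
30^4 ≡ 151 (mod 431)
30^8 ≡ 389 (mod 431)
30^16 ≡ 40 (mod 431)
30^32 ≡ 307 (mod 431)
30^64 ≡ 291 (mod 431)
30^128 ≡ 205 (mod 431)
30^215 = 30^(128+64+16+4+2+1) ≡ 1 (mod 431).
Result is 1, so (30/431) = 1.

1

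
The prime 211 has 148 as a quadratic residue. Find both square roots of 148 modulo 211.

Since 211 ≡ 3 (mod 4), a square root of 148 is 148^((211+1)/4) = 148^53 mod 211.
Repeated squaring: 148^2≡171, 148^4≡123, 148^8≡148, 148^16≡171, 148^32≡123 (mod 211).
148^53 = 148^(32+16+4+1) ≡ 123 (mod 211).
Check: 123² = 15129 ≡ 148 (mod 211). The two roots are 88 and 123.

88, 123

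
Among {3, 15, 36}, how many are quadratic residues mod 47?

2

(3/47) = +1 → QR.
(15/47) = -1 → non-residue.
(36/47) = +1 → QR.
Total quadratic residues among the 3: 2.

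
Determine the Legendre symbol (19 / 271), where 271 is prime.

Reciprocity: 19 ≡ 3 and 271 ≡ 3 (mod 4), so (19/271) = −(271/19).
Reduce top mod 19: now compute (5/19).
Reciprocity: 5 ≡ 1 and 19 ≡ 3 (mod 4), so (5/19) = +(19/5).
Reduce top mod 5: now compute (4/5).
Pull out 2^2: since 5 ≡ 5 (mod 8), (2/5) = -1, so (2/5)^2 = +1.
Reached (1/5) = 1. Collecting the sign flips along the way, the symbol is -1.

-1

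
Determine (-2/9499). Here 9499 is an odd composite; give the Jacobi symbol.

1

First reduce: -2 ≡ 9497 (mod 9499).
Reciprocity: 9497 ≡ 1 and 9499 ≡ 3 (mod 4), so (9497/9499) = +(9499/9497).
Reduce top mod 9497: now compute (2/9497).
Pull out 2: since 9497 ≡ 1 (mod 8), (2/9497) = +1.
Reached (1/9497) = 1. Collecting the sign flips along the way, the symbol is +1.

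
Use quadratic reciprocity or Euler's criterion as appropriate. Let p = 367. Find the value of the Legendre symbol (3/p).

-1

Euler's criterion: (3/367) ≡ 3^183 (mod 367).
3^2 ≡ 9 (mod 367)
3^4 ≡ 81 (mod 367)
3^8 ≡ 322 (mod 367)
3^16 ≡ 190 (mod 367)
3^32 ≡ 134 (mod 367)
3^64 ≡ 340 (mod 367)
3^128 ≡ 362 (mod 367)
3^183 = 3^(128+32+16+4+2+1) ≡ 366 (mod 367).
Result is 366 ≡ −1, so (3/367) = −1.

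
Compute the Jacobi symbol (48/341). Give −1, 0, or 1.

-1

Pull out 2^4: since 341 ≡ 5 (mod 8), (2/341) = -1, so (2/341)^4 = +1.
Reciprocity: 3 ≡ 3 and 341 ≡ 1 (mod 4), so (3/341) = +(341/3).
Reduce top mod 3: now compute (2/3).
Pull out 2: since 3 ≡ 3 (mod 8), (2/3) = -1.
Reached (1/3) = 1. Collecting the sign flips along the way, the symbol is -1.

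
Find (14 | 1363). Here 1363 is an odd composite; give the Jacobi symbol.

-1

Pull out 2: since 1363 ≡ 3 (mod 8), (2/1363) = -1.
Reciprocity: 7 ≡ 3 and 1363 ≡ 3 (mod 4), so (7/1363) = −(1363/7).
Reduce top mod 7: now compute (5/7).
Reciprocity: 5 ≡ 1 and 7 ≡ 3 (mod 4), so (5/7) = +(7/5).
Reduce top mod 5: now compute (2/5).
Pull out 2: since 5 ≡ 5 (mod 8), (2/5) = -1.
Reached (1/5) = 1. Collecting the sign flips along the way, the symbol is -1.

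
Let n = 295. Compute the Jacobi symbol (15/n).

Reciprocity: 15 ≡ 3 and 295 ≡ 3 (mod 4), so (15/295) = −(295/15).
Reduce top mod 15: now compute (10/15).
Pull out 2: since 15 ≡ 7 (mod 8), (2/15) = +1.
Reciprocity: 5 ≡ 1 and 15 ≡ 3 (mod 4), so (5/15) = +(15/5).
Reduce top mod 5: now compute (0/5).
Top reduces to 0: gcd > 1, so the symbol is 0.

0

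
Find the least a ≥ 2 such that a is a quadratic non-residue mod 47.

5

(2/47) = +1, so 2 is a residue.
(3/47) = +1, so 3 is a residue.
(4/47) = +1, so 4 is a residue.
(5/47) = −1, so 5 is the smallest positive non-residue mod 47.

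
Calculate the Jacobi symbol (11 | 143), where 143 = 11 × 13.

Reciprocity: 11 ≡ 3 and 143 ≡ 3 (mod 4), so (11/143) = −(143/11).
Reduce top mod 11: now compute (0/11).
Top reduces to 0: gcd > 1, so the symbol is 0.

0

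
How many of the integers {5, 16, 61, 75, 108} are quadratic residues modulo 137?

2

(5/137) = -1 → non-residue.
(16/137) = +1 → QR.
(61/137) = +1 → QR.
(75/137) = -1 → non-residue.
(108/137) = -1 → non-residue.
Total quadratic residues among the 5: 2.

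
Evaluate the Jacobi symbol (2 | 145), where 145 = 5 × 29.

Pull out 2: since 145 ≡ 1 (mod 8), (2/145) = +1.
Reached (1/145) = 1. Collecting the sign flips along the way, the symbol is +1.

1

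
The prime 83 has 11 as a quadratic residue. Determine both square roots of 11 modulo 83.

29, 54

Since 83 ≡ 3 (mod 4), a square root of 11 is 11^((83+1)/4) = 11^21 mod 83.
Repeated squaring: 11^2≡38, 11^4≡33, 11^8≡10, 11^16≡17 (mod 83).
11^21 = 11^(16+4+1) ≡ 29 (mod 83).
Check: 29² = 841 ≡ 11 (mod 83). The two roots are 29 and 54.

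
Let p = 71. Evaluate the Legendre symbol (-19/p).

-1

Euler's criterion: (-19/71) ≡ 52^35 (mod 71).
52^2 ≡ 6 (mod 71)
52^4 ≡ 36 (mod 71)
52^8 ≡ 18 (mod 71)
52^16 ≡ 40 (mod 71)
52^32 ≡ 38 (mod 71)
52^35 = 52^(32+2+1) ≡ 70 (mod 71).
Result is 70 ≡ −1, so (-19/71) = −1.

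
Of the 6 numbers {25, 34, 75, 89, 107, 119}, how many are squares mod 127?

3

(25/127) = +1 → QR.
(34/127) = +1 → QR.
(75/127) = -1 → non-residue.
(89/127) = -1 → non-residue.
(107/127) = +1 → QR.
(119/127) = -1 → non-residue.
Total quadratic residues among the 6: 3.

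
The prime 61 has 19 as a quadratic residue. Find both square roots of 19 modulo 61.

61 ≡ 1 (mod 4), so we find a root by search.
Trying successive values, 18² = 324 ≡ 19 (mod 61). The other root is 61 − 18 = 43.

18, 43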